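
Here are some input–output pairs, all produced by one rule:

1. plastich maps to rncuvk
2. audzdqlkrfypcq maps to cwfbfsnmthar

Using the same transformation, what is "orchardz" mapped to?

What's happening: delete the last 2 characters, then shift every letter 2 places forward in the alphabet (wrapping around).
"orchardz" → "orchar" → "qtejct".

qtejct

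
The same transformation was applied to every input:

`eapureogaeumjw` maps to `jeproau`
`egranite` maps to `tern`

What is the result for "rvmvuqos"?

ormu

In each case the input is transformed by: move the last 2 characters to the front (rotate right by 2), then keep every other character starting from the first (positions 1st, 3rd, 5th, ...).
On "rvmvuqos": the first step gives "osrvmvuq", and the second then gives "ormu".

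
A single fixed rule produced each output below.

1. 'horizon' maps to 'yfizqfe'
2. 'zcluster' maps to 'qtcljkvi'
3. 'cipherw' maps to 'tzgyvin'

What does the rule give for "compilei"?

tfdgzcvz

The transformation: shift every letter 9 places backward in the alphabet (wrapping around).
On "compilei" that produces "tfdgzcvz".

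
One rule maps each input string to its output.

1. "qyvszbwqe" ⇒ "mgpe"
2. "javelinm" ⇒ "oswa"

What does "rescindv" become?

sqbj

Each output is the input with this applied: keep every other character starting from the second (positions 2nd, 4th, 6th, ...), then shift every letter 12 places backward in the alphabet (wrapping around).
For "rescindv", step one produces "ecnv"; step two turns that into "sqbj".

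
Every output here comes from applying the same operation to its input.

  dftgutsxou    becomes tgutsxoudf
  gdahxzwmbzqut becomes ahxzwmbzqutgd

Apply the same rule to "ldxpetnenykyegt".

xpetnenykyegtld

Looking at the pairs, the operation is to move the first 2 characters to the end (rotate left by 2).
Doing the same to "ldxpetnenykyegt": "xpetnenykyegtld".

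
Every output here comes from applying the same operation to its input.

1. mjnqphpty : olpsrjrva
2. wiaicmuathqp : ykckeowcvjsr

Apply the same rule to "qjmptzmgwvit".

What's happening: shift every letter 2 places forward in the alphabet (wrapping around).
On "qjmptzmgwvit" that produces "slorvboiyxkv".

slorvboiyxkv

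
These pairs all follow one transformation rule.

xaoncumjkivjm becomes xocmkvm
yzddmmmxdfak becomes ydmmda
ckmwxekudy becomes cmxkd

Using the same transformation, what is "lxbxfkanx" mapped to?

lbfax

The transformation: keep every other character starting from the first (positions 1st, 3rd, 5th, ...).
Applying that to "lxbxfkanx" gives "lbfax".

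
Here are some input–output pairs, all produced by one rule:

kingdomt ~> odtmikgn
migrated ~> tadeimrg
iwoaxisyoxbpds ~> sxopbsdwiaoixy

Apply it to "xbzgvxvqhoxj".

The pattern: swap each adjacent pair of characters (1↔2, 3↔4, ...), then swap the front and back halves of the string.
"xbzgvxvqhoxj" → "bxgzxvqvohjx" → "qvohjxbxgzxv".

qvohjxbxgzxv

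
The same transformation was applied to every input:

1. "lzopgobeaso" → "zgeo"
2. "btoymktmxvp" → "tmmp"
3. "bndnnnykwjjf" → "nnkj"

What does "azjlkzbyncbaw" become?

zkyb

The rule is to keep one character in every 3, starting at position 2 (positions 2nd, 5th, 8th, ...).
Applying that to "azjlkzbyncbaw" gives "zkyb".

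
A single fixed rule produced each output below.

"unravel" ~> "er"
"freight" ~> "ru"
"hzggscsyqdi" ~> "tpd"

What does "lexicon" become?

The pattern: shift every letter 13 places forward in the alphabet (wrapping around) — i.e. ROT13, then keep one character in every 3, starting at position 3 (positions 3rd, 6th, 9th, ...).
Starting from "lexicon": after the first operation, "yrkvpba"; after the second, "kb".

kb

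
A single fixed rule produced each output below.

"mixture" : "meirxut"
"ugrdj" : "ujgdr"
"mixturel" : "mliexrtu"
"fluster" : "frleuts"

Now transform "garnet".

What's happening: take characters alternately from the front and the back (1st, last, 2nd, 2nd-last, ...).
On "garnet" that produces "gtaern".

gtaern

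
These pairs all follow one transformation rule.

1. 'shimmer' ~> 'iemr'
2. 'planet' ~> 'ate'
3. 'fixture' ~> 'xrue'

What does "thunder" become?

What's happening: swap each adjacent pair of characters (1↔2, 3↔4, ...), then delete the first 3 characters.
"thunder" → "htnuedr" → "uedr".

uedr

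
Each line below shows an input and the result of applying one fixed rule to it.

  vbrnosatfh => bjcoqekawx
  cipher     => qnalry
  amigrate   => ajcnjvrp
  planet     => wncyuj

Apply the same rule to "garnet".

Rule — swap the front and back halves of the string, then shift every letter 9 places forward in the alphabet (wrapping around).
Starting from "garnet": after the first operation, "netgar"; after the second, "wncpja".

wncpja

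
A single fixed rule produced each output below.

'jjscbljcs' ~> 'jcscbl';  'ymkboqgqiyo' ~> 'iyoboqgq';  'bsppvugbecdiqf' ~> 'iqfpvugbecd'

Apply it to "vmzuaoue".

oueua

The transformation: delete the first 3 characters, then move the last 3 characters to the front (rotate right by 3).
"vmzuaoue" → "uaoue" → "oueua".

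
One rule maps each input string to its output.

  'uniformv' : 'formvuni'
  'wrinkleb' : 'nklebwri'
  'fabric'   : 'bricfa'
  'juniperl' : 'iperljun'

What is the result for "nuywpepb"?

What's happening: move the last character to the front, then swap the front and back halves of the string.
Applying both steps to "nuywpepb": "bnuywpep", then "wpepbnuy".

wpepbnuy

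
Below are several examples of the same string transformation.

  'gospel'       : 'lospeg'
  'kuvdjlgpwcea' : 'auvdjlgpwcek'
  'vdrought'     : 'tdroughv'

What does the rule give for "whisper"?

The transformation: swap the first and last characters.
For "whisper" the result is "rhispew".

rhispew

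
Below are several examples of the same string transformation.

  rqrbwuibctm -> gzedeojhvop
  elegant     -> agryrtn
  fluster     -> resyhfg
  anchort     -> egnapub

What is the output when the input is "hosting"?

The rule is to shift every letter 13 places forward in the alphabet (wrapping around) — i.e. ROT13, then move the last 2 characters to the front (rotate right by 2).
On "hosting": the first step gives "ubfgvat", and the second then gives "atubfgv".

atubfgv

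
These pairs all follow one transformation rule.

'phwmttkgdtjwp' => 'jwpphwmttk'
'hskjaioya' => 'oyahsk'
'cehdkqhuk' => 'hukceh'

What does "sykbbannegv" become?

In each case the input is transformed by: move the last 3 characters to the front (rotate right by 3), then delete the last 3 characters.
On "sykbbannegv": the first step gives "egvsykbbann", and the second then gives "egvsykbb".

egvsykbb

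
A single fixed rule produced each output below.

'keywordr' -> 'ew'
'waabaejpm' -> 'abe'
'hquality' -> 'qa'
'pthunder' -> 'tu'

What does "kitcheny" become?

The transformation: delete the last 3 characters, then keep every other character starting from the second (positions 2nd, 4th, 6th, ...).
On "kitcheny": the first step gives "kitch", and the second then gives "ic".

ic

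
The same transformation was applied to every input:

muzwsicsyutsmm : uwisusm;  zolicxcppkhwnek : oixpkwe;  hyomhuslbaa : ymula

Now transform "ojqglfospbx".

jgfsb

Each output is the input with this applied: keep every other character starting from the second (positions 2nd, 4th, 6th, ...).
For "ojqglfospbx" the result is "jgfsb".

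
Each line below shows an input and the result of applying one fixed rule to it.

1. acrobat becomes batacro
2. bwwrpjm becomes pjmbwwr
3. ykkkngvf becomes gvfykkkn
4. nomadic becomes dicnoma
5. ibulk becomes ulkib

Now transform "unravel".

velunra

In each case the input is transformed by: move the last 3 characters to the front (rotate right by 3).
Doing the same to "unravel": "velunra".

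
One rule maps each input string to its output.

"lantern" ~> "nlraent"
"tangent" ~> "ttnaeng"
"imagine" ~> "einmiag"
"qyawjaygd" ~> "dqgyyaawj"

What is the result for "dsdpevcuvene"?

ednsedvpuecv

The pattern: reverse the string, then take characters alternately from the front and the back (1st, last, 2nd, 2nd-last, ...).
Applying both steps to "dsdpevcuvene": "enevucvepdsd", then "ednsedvpuecv".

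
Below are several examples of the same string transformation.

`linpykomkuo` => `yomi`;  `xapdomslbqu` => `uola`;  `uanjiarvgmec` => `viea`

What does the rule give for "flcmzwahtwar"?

zlha

Looking at the pairs, the operation is to keep one character in every 3, starting at position 2 (positions 2nd, 5th, 8th, ...), then sort the characters into reverse alphabetical order.
On "flcmzwahtwar": the first step gives "lzha", and the second then gives "zlha".
(Check on "linpykomkuo": → "iymo" → "yomi" ✓)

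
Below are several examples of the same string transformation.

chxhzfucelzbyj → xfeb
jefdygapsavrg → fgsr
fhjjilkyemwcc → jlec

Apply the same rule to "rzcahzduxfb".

czx

The transformation: keep one character in every 3, starting at position 3 (positions 3rd, 6th, 9th, ...).
"rzcahzduxfb" → "czx".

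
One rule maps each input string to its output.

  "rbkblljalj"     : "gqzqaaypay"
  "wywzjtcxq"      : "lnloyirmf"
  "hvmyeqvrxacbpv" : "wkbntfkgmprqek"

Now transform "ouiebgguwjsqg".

djxtqvvjlyhfv

Rule — shift every letter 11 places backward in the alphabet (wrapping around).
Applying that to "ouiebgguwjsqg" gives "djxtqvvjlyhfv".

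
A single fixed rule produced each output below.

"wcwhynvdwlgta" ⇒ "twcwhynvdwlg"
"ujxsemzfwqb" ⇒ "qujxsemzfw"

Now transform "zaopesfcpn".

Each output is the input with this applied: delete the last character, then move the last character to the front.
For "zaopesfcpn", step one produces "zaopesfcp"; step two turns that into "pzaopesfc".

pzaopesfc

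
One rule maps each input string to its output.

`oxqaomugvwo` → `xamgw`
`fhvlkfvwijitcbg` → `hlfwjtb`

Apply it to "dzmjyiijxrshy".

Looking at the pairs, the operation is to keep every other character starting from the second (positions 2nd, 4th, 6th, ...).
Applying that to "dzmjyiijxrshy" gives "zjijrh".

zjijrh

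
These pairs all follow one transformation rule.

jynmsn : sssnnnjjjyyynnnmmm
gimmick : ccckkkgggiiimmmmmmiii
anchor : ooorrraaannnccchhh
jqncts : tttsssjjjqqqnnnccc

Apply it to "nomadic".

Looking at the pairs, the operation is to move the last 2 characters to the front (rotate right by 2), then repeat every character 3 times.
Applying both steps to "nomadic": "icnomad", then "iiicccnnnooommmaaaddd".

iiicccnnnooommmaaaddd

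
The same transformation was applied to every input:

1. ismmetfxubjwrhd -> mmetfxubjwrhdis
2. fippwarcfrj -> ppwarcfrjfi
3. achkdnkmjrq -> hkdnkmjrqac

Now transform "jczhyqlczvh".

Looking at the pairs, the operation is to move the first 2 characters to the end (rotate left by 2).
"jczhyqlczvh" → "zhyqlczvhjc".

zhyqlczvhjc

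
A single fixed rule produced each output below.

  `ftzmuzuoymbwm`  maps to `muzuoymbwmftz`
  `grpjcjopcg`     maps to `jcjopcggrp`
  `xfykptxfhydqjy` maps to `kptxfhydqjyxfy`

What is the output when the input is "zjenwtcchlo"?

The pattern: move the first 3 characters to the end (rotate left by 3).
Doing the same to "zjenwtcchlo": "nwtcchlozje".

nwtcchlozje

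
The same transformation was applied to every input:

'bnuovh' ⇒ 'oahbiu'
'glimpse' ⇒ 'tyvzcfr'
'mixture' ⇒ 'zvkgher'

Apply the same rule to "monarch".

In each case the input is transformed by: shift every letter 13 places forward in the alphabet (wrapping around) — i.e. ROT13.
"monarch" → "zbanepu".

zbanepu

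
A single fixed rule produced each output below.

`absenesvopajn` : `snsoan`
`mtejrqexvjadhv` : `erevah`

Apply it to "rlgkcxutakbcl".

gcuabl

Each output is the input with this applied: keep every other character starting from the first (positions 1st, 3rd, 5th, ...), then delete the first character.
Doing the same to "rlgkcxutakbcl": "gcuabl".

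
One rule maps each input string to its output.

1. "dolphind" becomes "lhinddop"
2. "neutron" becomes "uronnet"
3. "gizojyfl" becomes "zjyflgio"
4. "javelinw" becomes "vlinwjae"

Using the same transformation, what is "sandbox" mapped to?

The pattern: move the first 3 characters to the end (rotate left by 3), then swap the first and last characters.
Starting from "sandbox": after the first operation, "dboxsan"; after the second, "nboxsad".

nboxsad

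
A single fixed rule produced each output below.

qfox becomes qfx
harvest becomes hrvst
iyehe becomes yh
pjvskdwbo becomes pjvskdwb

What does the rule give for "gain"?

gn

The pattern: remove every vowel.
Applying that to "gain" gives "gn".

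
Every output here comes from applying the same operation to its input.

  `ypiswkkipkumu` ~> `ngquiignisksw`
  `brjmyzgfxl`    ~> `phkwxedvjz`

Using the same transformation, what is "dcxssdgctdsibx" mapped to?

The pattern: move the first character to the end, then shift every letter 2 places backward in the alphabet (wrapping around).
Starting from "dcxssdgctdsibx": after the first operation, "cxssdgctdsibxd"; after the second, "avqqbearbqgzvb".

avqqbearbqgzvb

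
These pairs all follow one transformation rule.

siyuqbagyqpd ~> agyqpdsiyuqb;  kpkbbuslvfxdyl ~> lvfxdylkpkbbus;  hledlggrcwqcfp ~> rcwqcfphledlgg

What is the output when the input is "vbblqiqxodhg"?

In each case the input is transformed by: swap the front and back halves of the string.
On "vbblqiqxodhg" that produces "qxodhgvbblqi".

qxodhgvbblqi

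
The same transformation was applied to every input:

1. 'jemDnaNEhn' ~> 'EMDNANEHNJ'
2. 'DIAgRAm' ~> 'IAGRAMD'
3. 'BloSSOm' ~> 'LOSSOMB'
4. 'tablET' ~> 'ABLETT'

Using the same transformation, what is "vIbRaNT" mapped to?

The rule is to move the first character to the end, then convert every letter to uppercase.
For "vIbRaNT", step one produces "IbRaNTv"; step two turns that into "IBRANTV".

IBRANTV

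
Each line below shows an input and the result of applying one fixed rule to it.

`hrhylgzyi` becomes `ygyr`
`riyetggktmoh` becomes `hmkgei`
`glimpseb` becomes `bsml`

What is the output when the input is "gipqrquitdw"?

The transformation: keep every other character starting from the second (positions 2nd, 4th, 6th, ...), then reverse the string.
"gipqrquitdw" → "iqqid" → "diqqi".

diqqi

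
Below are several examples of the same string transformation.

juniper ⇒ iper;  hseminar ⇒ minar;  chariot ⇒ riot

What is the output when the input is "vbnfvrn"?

fvrn

Looking at the pairs, the operation is to delete the first 3 characters.
Doing the same to "vbnfvrn": "fvrn".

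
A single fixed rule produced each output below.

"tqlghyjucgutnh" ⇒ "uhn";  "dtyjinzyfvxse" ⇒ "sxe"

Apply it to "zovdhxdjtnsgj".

The transformation: swap each adjacent pair of characters (1↔2, 3↔4, ...), then keep only the last 3 characters.
"zovdhxdjtnsgj" → "ozdvxhjdntgsj" → "gsj".

gsj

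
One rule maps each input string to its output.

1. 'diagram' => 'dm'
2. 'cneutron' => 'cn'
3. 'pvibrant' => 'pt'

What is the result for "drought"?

In each case the input is transformed by: take characters alternately from the front and the back (1st, last, 2nd, 2nd-last, ...), then keep only the first 2 characters.
Applying both steps to "drought": "dtrhogu", then "dt".

dt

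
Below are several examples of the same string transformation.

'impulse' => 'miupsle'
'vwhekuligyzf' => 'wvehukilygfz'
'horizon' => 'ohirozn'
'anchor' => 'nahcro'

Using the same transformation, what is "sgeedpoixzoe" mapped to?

gseepdiozxeo

Each output is the input with this applied: swap each adjacent pair of characters (1↔2, 3↔4, ...).
So "sgeedpoixzoe" becomes "gseepdiozxeo".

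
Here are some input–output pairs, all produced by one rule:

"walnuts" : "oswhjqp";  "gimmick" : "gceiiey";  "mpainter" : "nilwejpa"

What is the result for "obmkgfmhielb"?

The pattern: move the last character to the front, then shift every letter 4 places backward in the alphabet (wrapping around).
"obmkgfmhielb" → "bobmkgfmhiel" → "xkxigcbideah".

xkxigcbideah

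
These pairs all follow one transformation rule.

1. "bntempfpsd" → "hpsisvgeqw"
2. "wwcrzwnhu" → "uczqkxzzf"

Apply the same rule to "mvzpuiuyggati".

What's happening: move the first 3 characters to the end (rotate left by 3), then shift every letter 3 places forward in the alphabet (wrapping around).
So "mvzpuiuyggati" becomes "sxlxbjjdwlpyc".

sxlxbjjdwlpyc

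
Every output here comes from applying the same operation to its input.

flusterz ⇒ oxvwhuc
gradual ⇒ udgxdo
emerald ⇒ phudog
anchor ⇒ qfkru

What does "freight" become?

The pattern: shift every letter 3 places forward in the alphabet (wrapping around), then delete the first character.
"freight" → "iuhljkw" → "uhljkw".

uhljkw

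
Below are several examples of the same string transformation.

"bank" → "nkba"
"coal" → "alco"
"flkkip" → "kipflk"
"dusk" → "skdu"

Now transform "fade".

Looking at the pairs, the operation is to swap the front and back halves of the string.
So "fade" becomes "defa".

defa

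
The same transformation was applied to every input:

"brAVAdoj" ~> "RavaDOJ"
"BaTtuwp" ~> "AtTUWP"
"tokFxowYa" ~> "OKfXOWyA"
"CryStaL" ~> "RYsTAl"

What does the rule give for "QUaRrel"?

In each case the input is transformed by: delete the first character, then flip the case of every letter.
"QUaRrel" → "UaRrel" → "uArREL".

uArREL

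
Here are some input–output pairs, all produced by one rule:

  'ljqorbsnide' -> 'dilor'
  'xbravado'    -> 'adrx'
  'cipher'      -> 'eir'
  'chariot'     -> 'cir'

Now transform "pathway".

The pattern: sort the characters into alphabetical order, then keep every other character starting from the second (positions 2nd, 4th, 6th, ...).
Applying both steps to "pathway": "aahptwy", then "apw".

apw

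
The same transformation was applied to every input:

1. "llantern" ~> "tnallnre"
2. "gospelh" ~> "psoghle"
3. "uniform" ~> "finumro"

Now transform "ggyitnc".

Each output is the input with this applied: move the last 3 characters to the front (rotate right by 3), then reverse the string.
"ggyitnc" → "tncggyi" → "iyggcnt".

iyggcnt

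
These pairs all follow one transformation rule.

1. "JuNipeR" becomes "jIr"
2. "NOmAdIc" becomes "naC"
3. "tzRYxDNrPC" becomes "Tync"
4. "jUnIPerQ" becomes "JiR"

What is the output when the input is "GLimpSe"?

gME

Looking at the pairs, the operation is to keep one character in every 3, starting at position 1 (positions 1st, 4th, 7th, ...), then flip the case of every letter.
"GLimpSe" → "Gme" → "gME".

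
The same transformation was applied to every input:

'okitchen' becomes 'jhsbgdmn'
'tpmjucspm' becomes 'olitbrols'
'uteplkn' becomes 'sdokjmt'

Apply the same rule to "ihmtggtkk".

Each output is the input with this applied: shift every letter 1 place backward in the alphabet (wrapping around), then move the first character to the end.
Starting from "ihmtggtkk": after the first operation, "hglsffsjj"; after the second, "glsffsjjh".

glsffsjjh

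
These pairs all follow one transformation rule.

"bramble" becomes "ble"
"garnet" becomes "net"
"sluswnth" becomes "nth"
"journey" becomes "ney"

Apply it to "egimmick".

ick

Each output is the input with this applied: keep only the last 3 characters.
For "egimmick" the result is "ick".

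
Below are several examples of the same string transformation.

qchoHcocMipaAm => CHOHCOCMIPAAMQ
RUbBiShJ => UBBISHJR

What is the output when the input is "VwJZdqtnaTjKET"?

What's happening: move the first character to the end, then convert every letter to uppercase.
For "VwJZdqtnaTjKET" the result is "WJZDQTNATJKETV".
(Check on "RUbBiShJ": → "UbBiShJR" → "UBBISHJR" ✓)

WJZDQTNATJKETV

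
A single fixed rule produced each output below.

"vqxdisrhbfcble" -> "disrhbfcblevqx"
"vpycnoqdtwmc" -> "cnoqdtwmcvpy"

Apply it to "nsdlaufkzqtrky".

laufkzqtrkynsd

In each case the input is transformed by: move the first 3 characters to the end (rotate left by 3).
For "nsdlaufkzqtrky" the result is "laufkzqtrkynsd".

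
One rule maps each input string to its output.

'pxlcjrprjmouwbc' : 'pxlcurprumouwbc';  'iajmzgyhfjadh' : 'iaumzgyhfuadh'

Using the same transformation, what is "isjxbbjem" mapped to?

isuxbbuem

Each output is the input with this applied: replace every "j" with "u".
So "isjxbbjem" becomes "isuxbbuem".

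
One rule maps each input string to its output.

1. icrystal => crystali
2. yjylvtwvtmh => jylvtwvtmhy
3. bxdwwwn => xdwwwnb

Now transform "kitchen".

itchenk

Looking at the pairs, the operation is to move the first character to the end.
Doing the same to "kitchen": "itchenk".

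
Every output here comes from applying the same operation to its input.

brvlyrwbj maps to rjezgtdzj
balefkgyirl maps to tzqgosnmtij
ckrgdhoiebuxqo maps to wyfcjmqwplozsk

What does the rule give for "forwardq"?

ylziezwn

The transformation: shift every letter 8 places forward in the alphabet (wrapping around), then reverse the string.
Applying both steps to "forwardq": "nwzeizly", then "ylziezwn".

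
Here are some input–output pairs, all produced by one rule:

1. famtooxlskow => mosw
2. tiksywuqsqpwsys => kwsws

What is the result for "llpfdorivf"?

Each output is the input with this applied: keep one character in every 3, starting at position 3 (positions 3rd, 6th, 9th, ...).
So "llpfdorivf" becomes "pov".

pov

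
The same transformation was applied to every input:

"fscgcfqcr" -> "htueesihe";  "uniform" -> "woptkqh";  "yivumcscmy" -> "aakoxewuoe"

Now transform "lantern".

In each case the input is transformed by: take characters alternately from the front and the back (1st, last, 2nd, 2nd-last, ...), then shift every letter 2 places forward in the alphabet (wrapping around).
Applying both steps to "lantern": "lnarnet", then "npctpgv".

npctpgv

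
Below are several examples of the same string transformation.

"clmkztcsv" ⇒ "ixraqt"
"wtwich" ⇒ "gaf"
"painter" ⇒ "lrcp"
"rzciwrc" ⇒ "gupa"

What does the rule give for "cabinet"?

Rule — shift every letter 2 places backward in the alphabet (wrapping around), then delete the first 3 characters.
"cabinet" → "ayzglcr" → "glcr".

glcr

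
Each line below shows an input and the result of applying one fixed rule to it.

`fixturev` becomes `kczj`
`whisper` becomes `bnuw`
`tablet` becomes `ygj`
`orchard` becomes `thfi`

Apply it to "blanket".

gfpy

What's happening: shift every letter 5 places forward in the alphabet (wrapping around), then keep every other character starting from the first (positions 1st, 3rd, 5th, ...).
Starting from "blanket": after the first operation, "gqfspjy"; after the second, "gfpy".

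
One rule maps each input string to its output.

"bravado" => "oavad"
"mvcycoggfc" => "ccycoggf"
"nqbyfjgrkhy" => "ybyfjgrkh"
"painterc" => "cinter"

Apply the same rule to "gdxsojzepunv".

The rule is to delete the first 2 characters, then move the last character to the front.
On "gdxsojzepunv" that produces "vxsojzepun".
(Check on "nqbyfjgrkhy": → "byfjgrkhy" → "ybyfjgrkh" ✓)

vxsojzepun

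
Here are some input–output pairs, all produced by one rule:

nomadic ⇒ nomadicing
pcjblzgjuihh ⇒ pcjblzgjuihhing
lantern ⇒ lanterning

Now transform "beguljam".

beguljaming

Each output is the input with this applied: append "ing".
For "beguljam" the result is "beguljaming".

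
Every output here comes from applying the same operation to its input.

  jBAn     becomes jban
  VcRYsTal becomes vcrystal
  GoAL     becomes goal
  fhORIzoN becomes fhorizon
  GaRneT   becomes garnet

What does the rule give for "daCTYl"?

The transformation: convert every letter to lowercase.
For "daCTYl" the result is "dactyl".

dactyl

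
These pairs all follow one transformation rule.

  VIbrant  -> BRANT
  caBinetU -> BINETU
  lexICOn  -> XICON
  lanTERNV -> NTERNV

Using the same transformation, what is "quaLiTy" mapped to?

In each case the input is transformed by: delete the first 2 characters, then convert every letter to uppercase.
Starting from "quaLiTy": after the first operation, "aLiTy"; after the second, "ALITY".

ALITY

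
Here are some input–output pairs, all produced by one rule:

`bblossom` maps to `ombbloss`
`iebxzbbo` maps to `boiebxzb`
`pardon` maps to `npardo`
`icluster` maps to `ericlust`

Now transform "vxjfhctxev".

What's happening: move the first 2 characters to the end (rotate left by 2), then swap the front and back halves of the string.
On "vxjfhctxev": the first step gives "jfhctxevvx", and the second then gives "xevvxjfhct".
(Check on "bblossom": → "lossombb" → "ombbloss" ✓)

xevvxjfhct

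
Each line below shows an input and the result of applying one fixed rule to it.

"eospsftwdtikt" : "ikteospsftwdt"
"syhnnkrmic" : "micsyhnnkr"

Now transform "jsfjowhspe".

The rule is to move the last 3 characters to the front (rotate right by 3).
Applying that to "jsfjowhspe" gives "spejsfjowh".

spejsfjowh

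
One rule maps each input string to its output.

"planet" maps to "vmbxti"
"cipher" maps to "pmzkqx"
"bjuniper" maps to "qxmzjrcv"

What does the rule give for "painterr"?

The transformation: shift every letter 8 places forward in the alphabet (wrapping around), then swap the front and back halves of the string.
Starting from "painterr": after the first operation, "xiqvbmzz"; after the second, "bmzzxiqv".

bmzzxiqv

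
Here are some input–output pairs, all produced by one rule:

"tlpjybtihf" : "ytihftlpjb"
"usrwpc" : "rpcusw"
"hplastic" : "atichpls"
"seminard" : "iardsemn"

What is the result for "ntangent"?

In each case the input is transformed by: swap the front and back halves of the string, then swap the first and last characters.
On "ntangent" that produces "nentntag".

nentntag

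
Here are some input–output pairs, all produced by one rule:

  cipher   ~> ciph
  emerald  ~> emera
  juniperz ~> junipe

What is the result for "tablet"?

The pattern: delete the last 2 characters.
For "tablet" the result is "tabl".

tabl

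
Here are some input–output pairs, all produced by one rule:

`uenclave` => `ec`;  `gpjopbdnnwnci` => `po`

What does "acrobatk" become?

co

Rule — keep every other character starting from the second (positions 2nd, 4th, 6th, ...), then keep only the first 2 characters.
Starting from "acrobatk": after the first operation, "coak"; after the second, "co".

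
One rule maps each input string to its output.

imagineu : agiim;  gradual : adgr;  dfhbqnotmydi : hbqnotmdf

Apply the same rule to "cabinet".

Looking at the pairs, the operation is to delete the last 3 characters, then move the first 2 characters to the end (rotate left by 2).
On "cabinet": the first step gives "cabi", and the second then gives "bica".

bica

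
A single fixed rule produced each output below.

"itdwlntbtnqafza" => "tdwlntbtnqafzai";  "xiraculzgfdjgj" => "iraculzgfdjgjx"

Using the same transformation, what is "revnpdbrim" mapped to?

The rule is to move the first character to the end.
So "revnpdbrim" becomes "evnpdbrimr".

evnpdbrimr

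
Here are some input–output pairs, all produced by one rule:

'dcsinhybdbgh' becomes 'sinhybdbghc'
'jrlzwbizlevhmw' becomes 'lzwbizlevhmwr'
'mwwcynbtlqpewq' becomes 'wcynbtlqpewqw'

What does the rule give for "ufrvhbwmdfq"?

Looking at the pairs, the operation is to delete the first character, then move the first character to the end.
On "ufrvhbwmdfq": the first step gives "frvhbwmdfq", and the second then gives "rvhbwmdfqf".
(Check on "mwwcynbtlqpewq": → "wwcynbtlqpewq" → "wcynbtlqpewqw" ✓)

rvhbwmdfqf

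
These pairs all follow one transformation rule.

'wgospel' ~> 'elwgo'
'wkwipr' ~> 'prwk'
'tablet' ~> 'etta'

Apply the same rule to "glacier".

ergla

Rule — move the last 2 characters to the front (rotate right by 2), then delete the last 2 characters.
On "glacier": the first step gives "erglaci", and the second then gives "ergla".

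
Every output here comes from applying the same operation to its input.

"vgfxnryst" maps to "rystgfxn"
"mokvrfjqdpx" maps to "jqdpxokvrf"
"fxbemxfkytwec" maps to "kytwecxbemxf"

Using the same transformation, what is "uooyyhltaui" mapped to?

ltauiooyyh

The transformation: delete the first character, then swap the front and back halves of the string.
For "uooyyhltaui", step one produces "ooyyhltaui"; step two turns that into "ltauiooyyh".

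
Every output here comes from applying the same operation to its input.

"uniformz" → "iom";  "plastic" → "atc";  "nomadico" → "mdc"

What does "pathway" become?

twy

What's happening: delete the first character, then keep every other character starting from the second (positions 2nd, 4th, 6th, ...).
On "pathway": the first step gives "athway", and the second then gives "twy".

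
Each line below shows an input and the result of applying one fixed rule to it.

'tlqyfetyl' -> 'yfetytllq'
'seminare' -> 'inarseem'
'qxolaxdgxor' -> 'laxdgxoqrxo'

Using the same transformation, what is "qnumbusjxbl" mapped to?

mbusjxbqlnu

In each case the input is transformed by: swap the first and last characters, then move the first 3 characters to the end (rotate left by 3).
Applying both steps to "qnumbusjxbl": "lnumbusjxbq", then "mbusjxbqlnu".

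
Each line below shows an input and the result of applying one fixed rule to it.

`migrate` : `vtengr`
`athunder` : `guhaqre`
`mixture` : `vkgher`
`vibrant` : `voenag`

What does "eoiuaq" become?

In each case the input is transformed by: shift every letter 13 places forward in the alphabet (wrapping around) — i.e. ROT13, then delete the first character.
"eoiuaq" → "rbvhnd" → "bvhnd".

bvhnd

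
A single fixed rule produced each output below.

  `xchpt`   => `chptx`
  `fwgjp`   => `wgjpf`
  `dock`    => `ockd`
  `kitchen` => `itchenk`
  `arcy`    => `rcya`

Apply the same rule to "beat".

The rule is to move the first character to the end.
On "beat" that produces "eatb".

eatb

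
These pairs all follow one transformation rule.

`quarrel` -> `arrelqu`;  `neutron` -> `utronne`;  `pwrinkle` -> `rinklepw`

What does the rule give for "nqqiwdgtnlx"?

qiwdgtnlxnq

The transformation: move the first 2 characters to the end (rotate left by 2).
For "nqqiwdgtnlx" the result is "qiwdgtnlxnq".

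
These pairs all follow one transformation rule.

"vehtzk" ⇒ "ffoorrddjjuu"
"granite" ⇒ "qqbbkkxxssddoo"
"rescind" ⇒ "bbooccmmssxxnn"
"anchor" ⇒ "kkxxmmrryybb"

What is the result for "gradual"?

qqbbkknneekkvv

In each case the input is transformed by: double every character, then shift every letter 10 places forward in the alphabet (wrapping around).
On "gradual": the first step gives "ggrraadduuaall", and the second then gives "qqbbkknneekkvv".
(Check on "anchor": → "aanncchhoorr" → "kkxxmmrryybb" ✓)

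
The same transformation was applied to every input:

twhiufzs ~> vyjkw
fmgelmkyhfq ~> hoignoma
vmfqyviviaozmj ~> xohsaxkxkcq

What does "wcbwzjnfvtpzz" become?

yedyblphxv

In each case the input is transformed by: delete the last 3 characters, then shift every letter 2 places forward in the alphabet (wrapping around).
Applying that to "wcbwzjnfvtpzz" gives "yedyblphxv".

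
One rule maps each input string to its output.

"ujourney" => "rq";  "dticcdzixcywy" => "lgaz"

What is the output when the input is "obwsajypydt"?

The transformation: shift every letter 3 places forward in the alphabet (wrapping around), then keep one character in every 3, starting at position 3 (positions 3rd, 6th, 9th, ...).
For "obwsajypydt", step one produces "rezvdmbsbgw"; step two turns that into "zmb".

zmb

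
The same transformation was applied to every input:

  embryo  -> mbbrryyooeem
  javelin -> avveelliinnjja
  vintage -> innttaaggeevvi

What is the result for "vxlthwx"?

xlltthhwwxxvvx

Rule — double every character, then move the first 3 characters to the end (rotate left by 3).
For "vxlthwx", step one produces "vvxxlltthhwwxx"; step two turns that into "xlltthhwwxxvvx".
(Check on "vintage": → "vviinnttaaggee" → "innttaaggeevvi" ✓)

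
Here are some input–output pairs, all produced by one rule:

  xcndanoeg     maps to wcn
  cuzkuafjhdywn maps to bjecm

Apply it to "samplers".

Each output is the input with this applied: keep one character in every 3, starting at position 1 (positions 1st, 4th, 7th, ...), then shift every letter 1 place backward in the alphabet (wrapping around).
Starting from "samplers": after the first operation, "spr"; after the second, "roq".

roq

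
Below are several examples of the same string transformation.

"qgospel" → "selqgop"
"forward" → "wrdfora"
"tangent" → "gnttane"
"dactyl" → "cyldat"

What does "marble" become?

rlemab

The pattern: move the last 3 characters to the front (rotate right by 3), then swap the first and last characters.
Applying both steps to "marble": "blemar", then "rlemab".
(Check on "tangent": → "enttang" → "gnttane" ✓)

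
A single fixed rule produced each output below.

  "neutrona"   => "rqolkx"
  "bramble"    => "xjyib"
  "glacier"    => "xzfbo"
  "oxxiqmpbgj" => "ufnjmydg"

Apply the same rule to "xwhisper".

What's happening: shift every letter 3 places backward in the alphabet (wrapping around), then delete the first 2 characters.
Working it through for "xwhisper": intermediate "utefpmbo", final "efpmbo".

efpmbo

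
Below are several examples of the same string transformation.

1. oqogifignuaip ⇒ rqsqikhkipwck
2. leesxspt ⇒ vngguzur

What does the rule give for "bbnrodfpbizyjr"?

tddptqfhrdkbal

What's happening: shift every letter 2 places forward in the alphabet (wrapping around), then move the last character to the front.
For "bbnrodfpbizyjr" the result is "tddptqfhrdkbal".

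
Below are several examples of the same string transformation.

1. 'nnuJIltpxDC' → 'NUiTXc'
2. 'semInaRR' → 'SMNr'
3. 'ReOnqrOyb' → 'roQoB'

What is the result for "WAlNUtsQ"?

wLuS

The rule is to flip the case of every letter, then keep every other character starting from the first (positions 1st, 3rd, 5th, ...).
Applying both steps to "WAlNUtsQ": "waLnuTSq", then "wLuS".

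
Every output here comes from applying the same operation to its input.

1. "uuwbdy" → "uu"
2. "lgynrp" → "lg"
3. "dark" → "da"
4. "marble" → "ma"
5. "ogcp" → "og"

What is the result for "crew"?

cr

The pattern: keep only the first 2 characters.
So "crew" becomes "cr".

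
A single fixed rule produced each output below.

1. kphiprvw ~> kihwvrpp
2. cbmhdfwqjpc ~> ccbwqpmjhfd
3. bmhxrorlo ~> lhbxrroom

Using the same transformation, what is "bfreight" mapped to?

Rule — sort the characters into reverse alphabetical order, then move the last 3 characters to the front (rotate right by 3).
"bfreight" → "trihgfeb" → "febtrihg".

febtrihg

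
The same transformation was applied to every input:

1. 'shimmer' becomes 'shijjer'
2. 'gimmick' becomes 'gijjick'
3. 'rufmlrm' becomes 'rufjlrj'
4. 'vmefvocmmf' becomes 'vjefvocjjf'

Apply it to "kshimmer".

The pattern: replace every "m" with "j".
"kshimmer" → "kshijjer".

kshijjer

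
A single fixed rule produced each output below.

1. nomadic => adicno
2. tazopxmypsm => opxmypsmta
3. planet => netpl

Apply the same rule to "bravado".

vadobr

Looking at the pairs, the operation is to move the first 2 characters to the end (rotate left by 2), then delete the first character.
Starting from "bravado": after the first operation, "avadobr"; after the second, "vadobr".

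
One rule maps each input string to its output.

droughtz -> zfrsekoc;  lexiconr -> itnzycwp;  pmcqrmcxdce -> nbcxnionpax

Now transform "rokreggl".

vcprrwcz

The transformation: shift every letter 11 places forward in the alphabet (wrapping around), then move the first 2 characters to the end (rotate left by 2).
Applying both steps to "rokreggl": "czvcprrw", then "vcprrwcz".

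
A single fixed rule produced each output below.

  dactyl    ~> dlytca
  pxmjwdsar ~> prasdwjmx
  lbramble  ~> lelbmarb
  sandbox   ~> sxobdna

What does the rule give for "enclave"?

eevalcn

Each output is the input with this applied: move the first character to the end, then reverse the string.
"enclave" → "nclavee" → "eevalcn".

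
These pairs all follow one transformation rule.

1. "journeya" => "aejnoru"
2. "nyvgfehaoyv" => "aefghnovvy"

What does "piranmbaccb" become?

aabbccimnp

Looking at the pairs, the operation is to sort the characters into alphabetical order, then delete the last character.
On "piranmbaccb": the first step gives "aabbccimnpr", and the second then gives "aabbccimnp".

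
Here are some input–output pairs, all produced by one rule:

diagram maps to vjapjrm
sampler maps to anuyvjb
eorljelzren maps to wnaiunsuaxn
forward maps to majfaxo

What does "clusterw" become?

fancbdul

Rule — reverse the string, then shift every letter 9 places forward in the alphabet (wrapping around).
"clusterw" → "wretsulc" → "fancbdul".
(Check on "sampler": → "relpmas" → "anuyvjb" ✓)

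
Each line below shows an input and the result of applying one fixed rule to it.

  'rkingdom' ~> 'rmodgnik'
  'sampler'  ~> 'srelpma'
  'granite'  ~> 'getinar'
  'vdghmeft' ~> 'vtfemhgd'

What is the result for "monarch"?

mhcrano

The pattern: move the first character to the end, then reverse the string.
For "monarch", step one produces "onarchm"; step two turns that into "mhcrano".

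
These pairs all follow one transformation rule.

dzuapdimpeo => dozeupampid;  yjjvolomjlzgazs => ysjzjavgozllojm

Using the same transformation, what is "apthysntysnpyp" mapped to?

The rule is to take characters alternately from the front and the back (1st, last, 2nd, 2nd-last, ...).
For "apthysntysnpyp" the result is "appytphnyssynt".

appytphnyssynt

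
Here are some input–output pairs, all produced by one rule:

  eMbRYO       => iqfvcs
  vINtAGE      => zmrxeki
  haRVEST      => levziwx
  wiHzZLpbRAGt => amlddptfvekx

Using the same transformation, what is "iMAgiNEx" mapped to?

mqekmrib

Rule — shift every letter 4 places forward in the alphabet (wrapping around), then convert every letter to lowercase.
On "iMAgiNEx": the first step gives "mQEkmRIb", and the second then gives "mqekmrib".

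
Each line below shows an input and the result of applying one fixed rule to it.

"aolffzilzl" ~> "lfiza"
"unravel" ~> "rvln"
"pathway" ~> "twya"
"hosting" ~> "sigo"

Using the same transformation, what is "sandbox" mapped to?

Each output is the input with this applied: move the first 2 characters to the end (rotate left by 2), then keep every other character starting from the first (positions 1st, 3rd, 5th, ...).
On "sandbox" that produces "nbxa".

nbxa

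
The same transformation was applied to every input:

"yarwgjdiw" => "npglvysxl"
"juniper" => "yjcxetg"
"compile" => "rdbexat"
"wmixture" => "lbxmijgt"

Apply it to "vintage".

Looking at the pairs, the operation is to shift every letter 11 places backward in the alphabet (wrapping around).
Doing the same to "vintage": "kxcipvt".

kxcipvt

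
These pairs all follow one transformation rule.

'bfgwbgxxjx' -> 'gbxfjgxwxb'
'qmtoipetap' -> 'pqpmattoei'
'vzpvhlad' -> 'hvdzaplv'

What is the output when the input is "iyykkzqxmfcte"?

qieytyckfkmzx

Rule — take characters alternately from the front and the back (1st, last, 2nd, 2nd-last, ...), then move the last character to the front.
"iyykkzqxmfcte" → "ieytyckfkmzxq" → "qieytyckfkmzx".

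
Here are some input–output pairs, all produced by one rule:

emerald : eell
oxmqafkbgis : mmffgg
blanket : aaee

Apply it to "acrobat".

In each case the input is transformed by: keep one character in every 3, starting at position 3 (positions 3rd, 6th, 9th, ...), then double every character.
On "acrobat": the first step gives "ra", and the second then gives "rraa".

rraa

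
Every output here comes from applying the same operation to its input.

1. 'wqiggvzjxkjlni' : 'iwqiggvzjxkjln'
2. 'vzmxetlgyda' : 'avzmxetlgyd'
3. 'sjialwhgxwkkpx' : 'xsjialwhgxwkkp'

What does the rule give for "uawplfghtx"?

What's happening: move the last character to the front.
Doing the same to "uawplfghtx": "xuawplfght".

xuawplfght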